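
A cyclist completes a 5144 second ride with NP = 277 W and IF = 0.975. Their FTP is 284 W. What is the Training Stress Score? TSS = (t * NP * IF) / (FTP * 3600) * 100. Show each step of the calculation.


t * NP * IF = 5144 * 277 * 0.975 = 1389265.8
FTP * 3600 = 1022400
TSS = (1389265.8 / 1022400) * 100 = 135.88

135.88 TSS


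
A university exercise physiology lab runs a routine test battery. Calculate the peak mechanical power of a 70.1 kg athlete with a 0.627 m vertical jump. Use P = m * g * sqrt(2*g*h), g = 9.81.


First, sqrt(2gh) = sqrt(2 * 9.81 * 0.627)
= sqrt(12.30174) = 3.507384 m/s
Power = 70.1 * 9.81 * 3.507384 = 2411.96 W

2411.96 W


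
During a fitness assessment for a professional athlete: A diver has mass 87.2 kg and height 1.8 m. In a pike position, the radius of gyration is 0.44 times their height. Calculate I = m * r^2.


r = 0.44 * 1.8 = 0.792 m
I = m * r^2 = 87.2 * 0.627264 = 54.697 kg*m^2

54.697 kg*m^2


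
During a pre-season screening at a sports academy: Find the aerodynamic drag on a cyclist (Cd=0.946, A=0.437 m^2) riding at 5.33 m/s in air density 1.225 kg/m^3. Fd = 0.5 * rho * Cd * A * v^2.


Fd = 0.5 * 1.225 * 0.946 * 0.437 * 5.33^2
= 0.5 * 1.225 * 0.946 * 0.437 * 28.4089
= 7.193 N

7.193 N


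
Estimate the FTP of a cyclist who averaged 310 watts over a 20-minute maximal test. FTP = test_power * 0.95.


FTP = 310 * 0.95 = 294.5 W

294.5 W


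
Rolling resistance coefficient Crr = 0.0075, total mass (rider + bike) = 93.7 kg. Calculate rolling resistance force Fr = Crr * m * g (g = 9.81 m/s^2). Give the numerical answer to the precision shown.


Fr = Crr * m * g
= 0.0075 * 93.7 * 9.81
= 6.894 N

6.894 N


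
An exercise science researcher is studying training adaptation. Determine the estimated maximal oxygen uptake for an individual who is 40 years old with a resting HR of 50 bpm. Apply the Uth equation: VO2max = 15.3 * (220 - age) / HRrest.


HRmax = 220 - 40 = 180
VO2max = 15.3 * (180 / 50)
= 15.3 * 3.6
= 55.08 mL/kg/min

55.08 mL/kg/min


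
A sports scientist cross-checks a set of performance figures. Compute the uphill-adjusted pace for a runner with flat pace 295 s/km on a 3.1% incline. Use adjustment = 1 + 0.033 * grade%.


Adjustment factor = 1 + 0.033 * 3.1 = 1.1023
Grade-adjusted pace = 295 * 1.1023 = 325.18 s/km

325.18 s/km


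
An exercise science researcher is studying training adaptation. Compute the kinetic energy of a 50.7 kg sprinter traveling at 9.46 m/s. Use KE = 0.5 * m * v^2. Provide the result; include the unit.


Velocity squared = 89.4916
KE = 0.5 * 50.7 * 89.4916 = 2268.61 J

2268.61 J


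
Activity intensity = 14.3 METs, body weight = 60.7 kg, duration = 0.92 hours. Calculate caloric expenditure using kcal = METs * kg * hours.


kcal = 14.3 * 60.7 * 0.92
= 868.01 * 0.92
= 798.57 kcal

798.57 kcal


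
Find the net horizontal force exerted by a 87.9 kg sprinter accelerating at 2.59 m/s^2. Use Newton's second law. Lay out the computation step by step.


Newton's second law: F = m * a
F = 87.9 * 2.59 = 227.66 N

227.66 N


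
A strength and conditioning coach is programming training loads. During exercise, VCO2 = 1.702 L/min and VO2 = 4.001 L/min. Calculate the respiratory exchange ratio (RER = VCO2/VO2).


RER = VCO2 / VO2
= 1.702 / 4.001
= 0.4254

0.4254


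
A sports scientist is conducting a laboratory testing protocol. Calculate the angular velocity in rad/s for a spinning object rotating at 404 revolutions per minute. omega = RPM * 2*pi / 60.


omega = RPM * 2*pi / 60
= 404 * 6.28318531 / 60
= 42.307 rad/s

42.307 rad/s


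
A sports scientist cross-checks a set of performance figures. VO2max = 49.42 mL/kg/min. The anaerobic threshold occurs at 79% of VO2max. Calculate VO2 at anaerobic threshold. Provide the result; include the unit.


AT fraction = 79 / 100 = 0.79
AT VO2 = 49.42 * 0.79
= 39.04 mL/kg/min

39.04 mL/kg/min


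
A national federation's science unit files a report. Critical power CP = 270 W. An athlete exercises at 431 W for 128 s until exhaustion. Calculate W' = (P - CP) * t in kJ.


P - CP = 431 - 270 = 161 W
W' = 161 * 128 = 20608 J
= 20608 / 1000 = 20.608 kJ

20.608 kJ


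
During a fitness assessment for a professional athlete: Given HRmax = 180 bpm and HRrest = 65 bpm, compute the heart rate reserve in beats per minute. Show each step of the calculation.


Heart rate reserve = maximum HR minus resting HR
HRR = 180 - 65 = 115 bpm

115 bpm


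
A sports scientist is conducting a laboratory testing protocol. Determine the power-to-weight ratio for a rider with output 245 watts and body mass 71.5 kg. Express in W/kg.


P/W = 245 / 71.5 = 3.427 W/kg

3.427 W/kg


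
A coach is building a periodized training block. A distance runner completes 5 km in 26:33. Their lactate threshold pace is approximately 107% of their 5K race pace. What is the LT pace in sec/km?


Convert to seconds: 26 min 33 s = 1593 s
Pace per km = 1593 / 5 = 318.6 s/km
LT pace = 318.6 * 1.07 = 340.9 s/km

340.9 s/km


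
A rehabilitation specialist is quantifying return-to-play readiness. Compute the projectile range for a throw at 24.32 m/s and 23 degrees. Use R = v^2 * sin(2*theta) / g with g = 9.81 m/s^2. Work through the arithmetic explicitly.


Two times the angle = 46 degrees
sin(46) = 0.71934
R = 591.4624 * 0.71934 / 9.81 = 43.37 m

43.37 m


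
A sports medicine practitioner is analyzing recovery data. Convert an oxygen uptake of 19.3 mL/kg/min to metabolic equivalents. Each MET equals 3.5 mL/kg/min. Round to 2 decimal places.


One MET = 3.5 mL/kg/min
Number of METs = 19.3 / 3.5
= 5.51 METs

5.51 METs


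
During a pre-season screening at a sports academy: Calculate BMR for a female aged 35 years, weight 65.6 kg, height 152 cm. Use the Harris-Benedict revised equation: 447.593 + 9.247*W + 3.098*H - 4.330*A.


Substituting values:
W term = 9.247 * 65.6 = 606.6032
H term = 3.098 * 152 = 470.896
A term = 4.330 * 35 = 151.55
BMR = 1373.54 kcal/day

1373.54 kcal/day


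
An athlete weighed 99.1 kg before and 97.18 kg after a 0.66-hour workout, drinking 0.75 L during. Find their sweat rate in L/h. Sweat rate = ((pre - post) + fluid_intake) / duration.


Body mass change = 1.92 kg
Total sweat loss = 1.92 + 0.75 = 2.67 L
Rate = 2.67 / 0.66 = 4.045 L/h

4.045 L/h


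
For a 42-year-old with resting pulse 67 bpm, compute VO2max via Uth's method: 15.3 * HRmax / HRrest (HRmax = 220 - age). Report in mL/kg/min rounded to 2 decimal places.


Step 1: HRmax = 220 - 42 = 178 bpm
Step 2: Ratio = 178 / 67 = 2.6567
Step 3: VO2max = 15.3 * 2.6567 = 40.65 mL/kg/min

40.65 mL/kg/min


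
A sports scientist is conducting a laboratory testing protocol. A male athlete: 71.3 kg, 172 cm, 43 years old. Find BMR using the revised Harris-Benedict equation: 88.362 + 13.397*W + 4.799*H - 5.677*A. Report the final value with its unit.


Intercept = 88.362
Weight contribution = 13.397 * 71.3 = 955.2061
Height contribution = 4.799 * 172 = 825.428
Age contribution = 5.677 * 43 = 244.111
BMR = 88.362 + 955.2061 + 825.428 - 244.111
= 1624.89 kcal/day

1624.89 kcal/day


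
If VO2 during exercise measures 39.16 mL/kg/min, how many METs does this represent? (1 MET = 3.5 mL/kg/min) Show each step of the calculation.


METs = VO2 / 3.5 = 39.16 / 3.5 = 11.19

11.19 METs


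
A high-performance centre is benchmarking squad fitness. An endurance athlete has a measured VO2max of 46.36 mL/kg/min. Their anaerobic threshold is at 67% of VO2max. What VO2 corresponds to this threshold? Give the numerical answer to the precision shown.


Anaerobic threshold VO2 = VO2max * 67%
= 46.36 * 0.67
= 31.06 mL/kg/min

31.06 mL/kg/min


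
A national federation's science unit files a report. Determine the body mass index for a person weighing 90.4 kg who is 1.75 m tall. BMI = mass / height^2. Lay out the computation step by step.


BMI = mass / height^2
= 90.4 / 1.75^2
= 90.4 / 3.0625
= 29.52 kg/m^2

29.52 kg/m^2


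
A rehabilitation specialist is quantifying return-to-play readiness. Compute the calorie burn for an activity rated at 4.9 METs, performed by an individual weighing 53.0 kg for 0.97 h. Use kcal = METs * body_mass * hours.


Product of METs and mass = 4.9 * 53.0 = 259.7
Total kcal = 259.7 * 0.97 = 251.91 kcal

251.91 kcal


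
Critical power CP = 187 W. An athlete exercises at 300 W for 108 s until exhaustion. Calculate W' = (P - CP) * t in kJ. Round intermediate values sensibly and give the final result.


P - CP = 300 - 187 = 113 W
W' = 113 * 108 = 12204 J
= 12204 / 1000 = 12.204 kJ

12.204 kJ


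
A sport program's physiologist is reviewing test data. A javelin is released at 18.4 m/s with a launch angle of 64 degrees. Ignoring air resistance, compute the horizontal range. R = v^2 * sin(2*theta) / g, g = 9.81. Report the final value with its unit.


Launch speed squared = 338.56
sin(2 * 64 deg) = 0.788011
Range = 338.56 * 0.788011 / 9.81
= 27.196 m

27.196 m


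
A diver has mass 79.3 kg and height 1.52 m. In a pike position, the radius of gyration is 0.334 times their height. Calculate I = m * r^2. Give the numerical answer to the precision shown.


r = 0.334 * 1.52 = 0.50768 m
I = m * r^2 = 79.3 * 0.257739 = 20.439 kg*m^2

20.439 kg*m^2


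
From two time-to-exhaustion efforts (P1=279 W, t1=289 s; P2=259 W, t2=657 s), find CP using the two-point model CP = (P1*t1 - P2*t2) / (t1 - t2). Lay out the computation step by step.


Work in trial 1 = 80631 J
Work in trial 2 = 170163 J
Delta work = -89532 J
Delta time = -368 s
CP = -89532 / -368 = 243.29 W

243.29 W


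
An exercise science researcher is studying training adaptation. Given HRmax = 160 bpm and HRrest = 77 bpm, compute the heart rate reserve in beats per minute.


Heart rate reserve = maximum HR minus resting HR
HRR = 160 - 77 = 83 bpm

83 bpm


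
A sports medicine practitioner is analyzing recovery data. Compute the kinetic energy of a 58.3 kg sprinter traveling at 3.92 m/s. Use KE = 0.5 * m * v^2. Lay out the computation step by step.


Velocity squared = 15.3664
KE = 0.5 * 58.3 * 15.3664 = 447.93 J

447.93 J


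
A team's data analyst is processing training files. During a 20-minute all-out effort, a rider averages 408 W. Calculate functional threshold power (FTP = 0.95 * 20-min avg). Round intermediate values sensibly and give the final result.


FTP = 0.95 * 408
= 387.6 W

387.6 W


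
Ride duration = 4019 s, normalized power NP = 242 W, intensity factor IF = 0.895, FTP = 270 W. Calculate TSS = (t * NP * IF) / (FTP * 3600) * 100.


Numerator = 4019 * 242 * 0.895 = 870475.21
Denominator = 270 * 3600 = 972000
TSS = 870475.21 / 972000 * 100
= 89.56

89.56 TSS


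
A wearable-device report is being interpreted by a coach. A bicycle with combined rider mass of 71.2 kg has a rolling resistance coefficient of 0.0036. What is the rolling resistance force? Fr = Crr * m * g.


Fr = 0.0036 * 71.2 * 9.81
= 0.25632 * 9.81
= 2.514 N

2.514 N


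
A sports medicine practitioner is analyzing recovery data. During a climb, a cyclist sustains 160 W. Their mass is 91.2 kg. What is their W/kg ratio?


Power-to-weight = 160 W / 91.2 kg
= 1.754 W/kg

1.754 W/kg


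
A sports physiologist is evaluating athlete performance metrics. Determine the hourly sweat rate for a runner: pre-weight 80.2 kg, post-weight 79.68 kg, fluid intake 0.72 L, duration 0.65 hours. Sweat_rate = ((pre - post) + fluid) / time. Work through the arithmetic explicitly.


Mass lost = 80.2 - 79.68 = 0.52 kg
Add fluid consumed: 0.52 + 0.72 = 1.24 L total sweat
Sweat rate = 1.24 / 0.65 = 1.908 L/h

1.908 L/h


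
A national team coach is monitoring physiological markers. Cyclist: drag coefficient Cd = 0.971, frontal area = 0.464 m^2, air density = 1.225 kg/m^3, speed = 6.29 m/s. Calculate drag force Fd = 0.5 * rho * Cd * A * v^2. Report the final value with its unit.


v^2 = 6.29^2 = 39.5641
Fd = 0.5 * 1.225 * 0.971 * 0.464 * 39.5641
= 10.918 N

10.918 N


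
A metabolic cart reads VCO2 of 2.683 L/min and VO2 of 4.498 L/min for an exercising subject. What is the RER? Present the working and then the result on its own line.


RER = VCO2 / VO2 = 2.683 / 4.498 = 0.5965

0.5965


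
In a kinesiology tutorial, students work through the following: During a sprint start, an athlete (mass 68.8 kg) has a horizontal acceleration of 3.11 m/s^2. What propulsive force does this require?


Propulsive force = mass * acceleration
= 68.8 kg * 3.11 m/s^2
= 213.97 N

213.97 N


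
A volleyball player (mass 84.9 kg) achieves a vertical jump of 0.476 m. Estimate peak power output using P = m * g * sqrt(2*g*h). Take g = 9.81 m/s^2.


2 * g * h = 2 * 9.81 * 0.476 = 9.33912
sqrt(9.33912) = 3.055997 m/s
P = 84.9 * 9.81 * 3.055997 = 2545.25 W

2545.25 W


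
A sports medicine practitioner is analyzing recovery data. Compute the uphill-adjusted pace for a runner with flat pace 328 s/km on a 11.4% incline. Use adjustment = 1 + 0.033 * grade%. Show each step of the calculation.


Adjustment factor = 1 + 0.033 * 11.4 = 1.3762
Grade-adjusted pace = 328 * 1.3762 = 451.39 s/km

451.39 s/km


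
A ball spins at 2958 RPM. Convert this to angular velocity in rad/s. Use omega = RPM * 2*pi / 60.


omega = 2958 * 2 * pi / 60
= 2958 * 6.28318531 / 60
= 18585.662 / 60
= 309.761 rad/s

309.761 rad/s


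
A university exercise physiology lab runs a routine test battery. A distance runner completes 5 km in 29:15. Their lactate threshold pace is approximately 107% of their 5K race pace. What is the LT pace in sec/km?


Convert to seconds: 29 min 15 s = 1755 s
Pace per km = 1755 / 5 = 351.0 s/km
LT pace = 351.0 * 1.07 = 375.57 s/km

375.57 s/km


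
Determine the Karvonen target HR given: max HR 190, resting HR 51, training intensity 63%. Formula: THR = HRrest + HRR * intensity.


HRR = HRmax - HRrest = 190 - 51 = 139
THR = 51 + 139 * 0.63
= 138.57 bpm

138.57 bpm


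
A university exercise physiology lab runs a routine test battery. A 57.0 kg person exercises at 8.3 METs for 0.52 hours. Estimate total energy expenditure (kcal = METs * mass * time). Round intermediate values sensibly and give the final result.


Energy = METs * mass(kg) * time(h)
= 8.3 * 57.0 * 0.52
= 246.01 kcal

246.01 kcal


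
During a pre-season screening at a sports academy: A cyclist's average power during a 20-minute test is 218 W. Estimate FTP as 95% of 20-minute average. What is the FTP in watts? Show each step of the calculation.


FTP = 20-min power * 0.95
= 218 * 0.95
= 207.1 W

207.1 W


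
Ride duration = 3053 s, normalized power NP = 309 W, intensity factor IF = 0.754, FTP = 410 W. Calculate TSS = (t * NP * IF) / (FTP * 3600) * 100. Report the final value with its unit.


Numerator = 3053 * 309 * 0.754 = 711306.258
Denominator = 410 * 3600 = 1476000
TSS = 711306.258 / 1476000 * 100
= 48.19

48.19 TSS


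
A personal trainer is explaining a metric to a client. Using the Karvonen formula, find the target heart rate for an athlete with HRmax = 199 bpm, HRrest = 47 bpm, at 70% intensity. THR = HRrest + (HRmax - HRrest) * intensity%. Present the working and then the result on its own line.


HRR = 199 - 47 = 152
THR = 47 + 152 * 0.7
= 47 + 106.4
= 153.4 bpm

153.4 bpm


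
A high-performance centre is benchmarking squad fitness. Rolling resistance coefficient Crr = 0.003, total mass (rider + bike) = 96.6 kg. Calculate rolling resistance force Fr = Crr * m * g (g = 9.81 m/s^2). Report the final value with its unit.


Fr = Crr * m * g
= 0.003 * 96.6 * 9.81
= 2.843 N

2.843 N


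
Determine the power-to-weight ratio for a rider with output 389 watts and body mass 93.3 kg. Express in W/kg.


P/W = 389 / 93.3 = 4.169 W/kg

4.169 W/kg


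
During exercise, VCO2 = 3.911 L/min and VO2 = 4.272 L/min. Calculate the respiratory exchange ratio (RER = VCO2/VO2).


RER = VCO2 / VO2
= 3.911 / 4.272
= 0.9155

0.9155


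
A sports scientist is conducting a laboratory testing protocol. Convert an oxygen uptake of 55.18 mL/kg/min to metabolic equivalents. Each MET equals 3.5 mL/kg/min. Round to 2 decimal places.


One MET = 3.5 mL/kg/min
Number of METs = 55.18 / 3.5
= 15.77 METs

15.77 METs


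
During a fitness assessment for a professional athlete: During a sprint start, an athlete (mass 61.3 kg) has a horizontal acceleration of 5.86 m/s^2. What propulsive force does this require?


Propulsive force = mass * acceleration
= 61.3 kg * 5.86 m/s^2
= 359.22 N

359.22 N


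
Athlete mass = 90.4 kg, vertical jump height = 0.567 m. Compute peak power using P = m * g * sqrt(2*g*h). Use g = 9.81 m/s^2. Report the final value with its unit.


sqrt(2 * 9.81 * 0.567) = sqrt(11.12454) = 3.335347 m/s
P = 90.4 * 9.81 * 3.335347
= 2957.87 W

2957.87 W


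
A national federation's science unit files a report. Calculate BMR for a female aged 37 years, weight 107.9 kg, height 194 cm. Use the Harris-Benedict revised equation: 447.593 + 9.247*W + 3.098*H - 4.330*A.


Substituting values:
W term = 9.247 * 107.9 = 997.7513
H term = 3.098 * 194 = 601.012
A term = 4.330 * 37 = 160.21
BMR = 1886.15 kcal/day

1886.15 kcal/day


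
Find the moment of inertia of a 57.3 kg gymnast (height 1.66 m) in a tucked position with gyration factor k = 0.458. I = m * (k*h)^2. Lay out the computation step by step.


Radius of gyration = 0.458 * 1.66 = 0.76028 m
I = 57.3 * 0.76028^2
= 57.3 * 0.578026
= 33.121 kg*m^2

33.121 kg*m^2


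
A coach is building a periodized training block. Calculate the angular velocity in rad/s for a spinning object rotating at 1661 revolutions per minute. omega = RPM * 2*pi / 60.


omega = RPM * 2*pi / 60
= 1661 * 6.28318531 / 60
= 173.94 rad/s

173.94 rad/s


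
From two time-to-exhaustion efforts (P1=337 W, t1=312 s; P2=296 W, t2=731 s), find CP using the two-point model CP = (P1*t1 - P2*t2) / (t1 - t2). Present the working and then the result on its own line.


Work in trial 1 = 105144 J
Work in trial 2 = 216376 J
Delta work = -111232 J
Delta time = -419 s
CP = -111232 / -419 = 265.47 W

265.47 W


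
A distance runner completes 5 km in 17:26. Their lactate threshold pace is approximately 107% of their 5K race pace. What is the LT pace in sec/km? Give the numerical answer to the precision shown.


Convert to seconds: 17 min 26 s = 1046 s
Pace per km = 1046 / 5 = 209.2 s/km
LT pace = 209.2 * 1.07 = 223.84 s/km

223.84 s/km


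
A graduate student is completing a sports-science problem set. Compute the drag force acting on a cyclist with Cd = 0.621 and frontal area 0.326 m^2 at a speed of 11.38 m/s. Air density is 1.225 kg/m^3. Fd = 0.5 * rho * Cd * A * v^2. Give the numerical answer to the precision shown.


Step 1: v^2 = 129.5044
Step 2: Fd = 0.5 * 1.225 * 0.621 * 0.326 * 129.5044
= 16.058 N

16.058 N


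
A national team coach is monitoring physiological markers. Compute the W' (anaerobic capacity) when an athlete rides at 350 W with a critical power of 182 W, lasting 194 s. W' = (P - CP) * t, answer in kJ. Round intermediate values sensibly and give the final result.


Above-CP power = 168 W
Duration = 194 s
W' = 168 * 194 = 32592 J
Convert: 32592 / 1000 = 32.592 kJ

32.592 kJ


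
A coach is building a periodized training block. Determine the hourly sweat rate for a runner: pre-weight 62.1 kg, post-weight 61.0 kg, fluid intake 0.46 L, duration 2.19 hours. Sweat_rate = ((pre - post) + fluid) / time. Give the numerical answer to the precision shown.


Mass lost = 62.1 - 61.0 = 1.1 kg
Add fluid consumed: 1.1 + 0.46 = 1.56 L total sweat
Sweat rate = 1.56 / 2.19 = 0.712 L/h

0.712 L/h


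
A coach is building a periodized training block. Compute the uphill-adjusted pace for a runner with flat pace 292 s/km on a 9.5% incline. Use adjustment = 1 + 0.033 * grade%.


Adjustment factor = 1 + 0.033 * 9.5 = 1.3135
Grade-adjusted pace = 292 * 1.3135 = 383.54 s/km

383.54 s/km


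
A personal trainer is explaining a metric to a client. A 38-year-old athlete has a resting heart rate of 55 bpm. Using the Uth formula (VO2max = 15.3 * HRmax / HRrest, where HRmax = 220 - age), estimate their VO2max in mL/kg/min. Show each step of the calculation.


HRmax = 220 - 38 = 182 bpm
Ratio = HRmax / HRrest = 182 / 55 = 3.3091
VO2max = 15.3 * 3.3091 = 50.63 mL/kg/min

50.63 mL/kg/min


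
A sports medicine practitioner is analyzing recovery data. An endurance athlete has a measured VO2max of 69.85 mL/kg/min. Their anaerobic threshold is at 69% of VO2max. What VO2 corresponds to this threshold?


Anaerobic threshold VO2 = VO2max * 69%
= 69.85 * 0.69
= 48.2 mL/kg/min

48.2 mL/kg/min


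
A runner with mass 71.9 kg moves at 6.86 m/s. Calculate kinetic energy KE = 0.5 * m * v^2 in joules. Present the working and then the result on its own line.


v^2 = 6.86^2 = 47.0596
KE = 0.5 * 71.9 * 47.0596
= 1691.79 J

1691.79 J


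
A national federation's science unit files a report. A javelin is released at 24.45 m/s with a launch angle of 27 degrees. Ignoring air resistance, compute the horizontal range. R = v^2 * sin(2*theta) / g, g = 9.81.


Launch speed squared = 597.8025
sin(2 * 27 deg) = 0.809017
Range = 597.8025 * 0.809017 / 9.81
= 49.3 m

49.3 m


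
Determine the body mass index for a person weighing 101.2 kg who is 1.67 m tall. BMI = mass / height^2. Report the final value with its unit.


BMI = mass / height^2
= 101.2 / 1.67^2
= 101.2 / 2.7889
= 36.29 kg/m^2

36.29 kg/m^2


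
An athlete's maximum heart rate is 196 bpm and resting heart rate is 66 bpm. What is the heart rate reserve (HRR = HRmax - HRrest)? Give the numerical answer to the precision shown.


HRR = HRmax - HRrest
= 196 - 66
= 130 bpm

130 bpm


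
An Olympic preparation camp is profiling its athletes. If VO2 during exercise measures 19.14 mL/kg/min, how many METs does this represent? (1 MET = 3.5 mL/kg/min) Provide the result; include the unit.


METs = VO2 / 3.5 = 19.14 / 3.5 = 5.47

5.47 METs


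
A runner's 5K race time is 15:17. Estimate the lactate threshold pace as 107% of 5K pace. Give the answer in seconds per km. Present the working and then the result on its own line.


Total race time = 15*60 + 17 = 917 seconds
5K pace = 917 / 5 = 183.4 sec/km
LT pace = 183.4 * 1.07 = 196.24 sec/km

196.24 s/km


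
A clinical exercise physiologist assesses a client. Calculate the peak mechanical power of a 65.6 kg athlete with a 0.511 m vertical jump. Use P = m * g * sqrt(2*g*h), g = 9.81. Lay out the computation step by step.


First, sqrt(2gh) = sqrt(2 * 9.81 * 0.511)
= sqrt(10.02582) = 3.166358 m/s
Power = 65.6 * 9.81 * 3.166358 = 2037.67 W

2037.67 W


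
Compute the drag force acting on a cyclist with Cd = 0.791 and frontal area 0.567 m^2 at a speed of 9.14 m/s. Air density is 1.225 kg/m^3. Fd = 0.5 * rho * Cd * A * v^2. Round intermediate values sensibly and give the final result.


Step 1: v^2 = 83.5396
Step 2: Fd = 0.5 * 1.225 * 0.791 * 0.567 * 83.5396
= 22.949 N

22.949 N


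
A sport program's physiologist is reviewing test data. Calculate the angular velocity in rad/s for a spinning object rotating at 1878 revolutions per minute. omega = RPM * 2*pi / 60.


omega = RPM * 2*pi / 60
= 1878 * 6.28318531 / 60
= 196.664 rad/s

196.664 rad/s


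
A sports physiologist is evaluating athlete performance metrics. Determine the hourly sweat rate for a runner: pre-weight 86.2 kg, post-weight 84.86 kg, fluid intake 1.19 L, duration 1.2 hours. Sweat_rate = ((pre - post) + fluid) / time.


Mass lost = 86.2 - 84.86 = 1.34 kg
Add fluid consumed: 1.34 + 1.19 = 2.53 L total sweat
Sweat rate = 2.53 / 1.2 = 2.108 L/h

2.108 L/h


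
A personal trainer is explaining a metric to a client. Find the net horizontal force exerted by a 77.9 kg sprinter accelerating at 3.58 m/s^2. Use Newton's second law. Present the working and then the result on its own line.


Newton's second law: F = m * a
F = 77.9 * 3.58 = 278.88 N

278.88 N


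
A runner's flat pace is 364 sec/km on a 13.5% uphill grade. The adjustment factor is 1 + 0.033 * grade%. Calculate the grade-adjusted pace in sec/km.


Factor = 1 + 0.033 * 13.5 = 1.4455
Adjusted pace = 364 * 1.4455
= 526.16 sec/km

526.16 s/km


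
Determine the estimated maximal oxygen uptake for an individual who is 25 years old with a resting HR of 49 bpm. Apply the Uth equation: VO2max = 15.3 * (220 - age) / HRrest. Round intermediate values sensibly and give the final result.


HRmax = 220 - 25 = 195
VO2max = 15.3 * (195 / 49)
= 15.3 * 3.9796
= 60.89 mL/kg/min

60.89 mL/kg/min


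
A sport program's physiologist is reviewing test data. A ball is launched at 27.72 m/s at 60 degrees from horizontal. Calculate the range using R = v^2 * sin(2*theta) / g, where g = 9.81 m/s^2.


sin(2 * 60) = sin(120) = 0.866025
v^2 = 27.72^2 = 768.3984
R = 768.3984 * 0.866025 / 9.81
= 67.834 m

67.834 m


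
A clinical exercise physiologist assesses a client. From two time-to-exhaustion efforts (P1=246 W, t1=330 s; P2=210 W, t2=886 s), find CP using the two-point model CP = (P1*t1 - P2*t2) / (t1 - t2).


Work in trial 1 = 81180 J
Work in trial 2 = 186060 J
Delta work = -104880 J
Delta time = -556 s
CP = -104880 / -556 = 188.63 W

188.63 W


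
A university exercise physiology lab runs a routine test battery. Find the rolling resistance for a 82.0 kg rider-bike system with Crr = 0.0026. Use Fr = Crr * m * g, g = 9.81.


m * g = 82.0 * 9.81 = 804.42 N
Fr = 0.0026 * 804.42 = 2.091 N

2.091 N


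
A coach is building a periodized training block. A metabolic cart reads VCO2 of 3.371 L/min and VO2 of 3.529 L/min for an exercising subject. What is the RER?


RER = VCO2 / VO2 = 3.371 / 3.529 = 0.9552

0.9552


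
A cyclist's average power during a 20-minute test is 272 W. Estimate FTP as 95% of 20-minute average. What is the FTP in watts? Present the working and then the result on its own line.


FTP = 20-min power * 0.95
= 272 * 0.95
= 258.4 W

258.4 W


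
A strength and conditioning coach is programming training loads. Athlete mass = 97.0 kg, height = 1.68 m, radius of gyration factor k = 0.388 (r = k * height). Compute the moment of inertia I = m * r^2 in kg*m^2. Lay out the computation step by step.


r = k * height = 0.388 * 1.68 = 0.65184 m
r^2 = 0.65184^2 = 0.424895
I = 97.0 * 0.424895 = 41.215 kg*m^2

41.215 kg*m^2


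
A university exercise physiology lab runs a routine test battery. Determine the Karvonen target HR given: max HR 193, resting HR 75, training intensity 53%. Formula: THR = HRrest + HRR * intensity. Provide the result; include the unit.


HRR = HRmax - HRrest = 193 - 75 = 118
THR = 75 + 118 * 0.53
= 137.54 bpm

137.54 bpm


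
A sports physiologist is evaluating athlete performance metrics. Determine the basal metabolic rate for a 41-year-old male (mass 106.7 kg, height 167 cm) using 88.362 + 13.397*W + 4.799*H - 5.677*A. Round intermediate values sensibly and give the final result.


BMR = 88.362 + 13.397*106.7 + 4.799*167 - 5.677*41
= 2086.5 kcal/day

2086.5 kcal/day


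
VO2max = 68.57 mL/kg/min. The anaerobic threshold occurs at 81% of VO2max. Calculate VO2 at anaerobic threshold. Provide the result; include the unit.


AT fraction = 81 / 100 = 0.81
AT VO2 = 68.57 * 0.81
= 55.54 mL/kg/min

55.54 mL/kg/min


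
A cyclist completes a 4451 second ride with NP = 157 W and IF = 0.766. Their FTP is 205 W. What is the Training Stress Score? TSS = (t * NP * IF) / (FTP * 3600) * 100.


t * NP * IF = 4451 * 157 * 0.766 = 535286.162
FTP * 3600 = 738000
TSS = (535286.162 / 738000) * 100 = 72.53

72.53 TSS


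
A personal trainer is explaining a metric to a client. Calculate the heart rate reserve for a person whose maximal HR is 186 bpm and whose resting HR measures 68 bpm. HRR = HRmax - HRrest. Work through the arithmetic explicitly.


HRmax = 186 bpm
HRrest = 68 bpm
HRR = 186 - 68 = 118 bpm

118 bpm


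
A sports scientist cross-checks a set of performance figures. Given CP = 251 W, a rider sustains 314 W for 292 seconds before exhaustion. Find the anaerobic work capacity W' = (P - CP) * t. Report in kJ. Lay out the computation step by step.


Excess power = 314 - 251 = 63 W
Work above CP = 63 * 292 = 18396 J
W' = 18.396 kJ

18.396 kJ


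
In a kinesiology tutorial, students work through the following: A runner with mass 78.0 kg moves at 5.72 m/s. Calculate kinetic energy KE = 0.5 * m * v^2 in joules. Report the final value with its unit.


v^2 = 5.72^2 = 32.7184
KE = 0.5 * 78.0 * 32.7184
= 1276.02 J

1276.02 J


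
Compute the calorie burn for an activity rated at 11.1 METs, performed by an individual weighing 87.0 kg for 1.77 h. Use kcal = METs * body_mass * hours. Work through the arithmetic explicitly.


Product of METs and mass = 11.1 * 87.0 = 965.7
Total kcal = 965.7 * 1.77 = 1709.29 kcal

1709.29 kcal


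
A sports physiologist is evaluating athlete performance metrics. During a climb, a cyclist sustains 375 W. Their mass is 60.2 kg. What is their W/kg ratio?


Power-to-weight = 375 W / 60.2 kg
= 6.229 W/kg

6.229 W/kg


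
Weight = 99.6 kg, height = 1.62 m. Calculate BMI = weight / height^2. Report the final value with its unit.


height^2 = 1.62^2 = 2.6244
BMI = 99.6 / 2.6244 = 37.95 kg/m^2

37.95 kg/m^2


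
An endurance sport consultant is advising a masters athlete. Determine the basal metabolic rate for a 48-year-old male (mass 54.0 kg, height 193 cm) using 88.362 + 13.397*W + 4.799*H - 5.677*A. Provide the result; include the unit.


BMR = 88.362 + 13.397*54.0 + 4.799*193 - 5.677*48
= 1465.51 kcal/day

1465.51 kcal/day


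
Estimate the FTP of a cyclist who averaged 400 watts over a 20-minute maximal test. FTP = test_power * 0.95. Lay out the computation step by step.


FTP = 400 * 0.95 = 380.0 W

380.0 W


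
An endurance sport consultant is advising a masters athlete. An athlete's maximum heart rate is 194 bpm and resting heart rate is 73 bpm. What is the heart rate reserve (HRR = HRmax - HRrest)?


HRR = HRmax - HRrest
= 194 - 73
= 121 bpm

121 bpm


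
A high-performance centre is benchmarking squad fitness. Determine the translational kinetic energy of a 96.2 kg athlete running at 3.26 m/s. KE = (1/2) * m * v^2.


KE = 0.5 * m * v^2
= 0.5 * 96.2 * 3.26^2
= 0.5 * 96.2 * 10.6276
= 511.19 J

511.19 J


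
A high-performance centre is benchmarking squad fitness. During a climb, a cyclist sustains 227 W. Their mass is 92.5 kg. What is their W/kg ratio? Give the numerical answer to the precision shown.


Power-to-weight = 227 W / 92.5 kg
= 2.454 W/kg

2.454 W/kg


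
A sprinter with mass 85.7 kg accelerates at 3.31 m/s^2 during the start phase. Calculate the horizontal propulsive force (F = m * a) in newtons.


F = m * a
= 85.7 * 3.31
= 283.67 N

283.67 N


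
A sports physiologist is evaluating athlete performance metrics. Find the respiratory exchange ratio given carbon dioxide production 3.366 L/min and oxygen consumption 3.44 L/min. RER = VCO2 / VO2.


VCO2 = 3.366 L/min
VO2 = 3.44 L/min
RER = 3.366 / 3.44 = 0.9785

0.9785


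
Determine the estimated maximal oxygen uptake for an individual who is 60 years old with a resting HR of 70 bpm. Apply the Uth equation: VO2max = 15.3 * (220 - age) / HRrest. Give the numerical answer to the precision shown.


HRmax = 220 - 60 = 160
VO2max = 15.3 * (160 / 70)
= 15.3 * 2.2857
= 34.97 mL/kg/min

34.97 mL/kg/min


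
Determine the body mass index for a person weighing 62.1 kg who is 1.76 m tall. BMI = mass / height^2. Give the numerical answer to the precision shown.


BMI = mass / height^2
= 62.1 / 1.76^2
= 62.1 / 3.0976
= 20.05 kg/m^2

20.05 kg/m^2


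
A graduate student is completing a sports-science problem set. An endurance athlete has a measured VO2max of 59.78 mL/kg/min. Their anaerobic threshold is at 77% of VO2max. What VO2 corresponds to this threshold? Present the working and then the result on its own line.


Anaerobic threshold VO2 = VO2max * 77%
= 59.78 * 0.77
= 46.03 mL/kg/min

46.03 mL/kg/min


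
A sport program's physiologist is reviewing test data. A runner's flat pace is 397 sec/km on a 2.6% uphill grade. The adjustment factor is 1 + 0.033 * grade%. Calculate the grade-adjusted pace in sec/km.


Factor = 1 + 0.033 * 2.6 = 1.0858
Adjusted pace = 397 * 1.0858
= 431.06 sec/km

431.06 s/km


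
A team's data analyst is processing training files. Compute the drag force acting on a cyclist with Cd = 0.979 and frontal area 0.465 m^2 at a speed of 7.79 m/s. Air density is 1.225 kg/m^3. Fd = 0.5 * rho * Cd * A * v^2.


Step 1: v^2 = 60.6841
Step 2: Fd = 0.5 * 1.225 * 0.979 * 0.465 * 60.6841
= 16.921 N

16.921 N


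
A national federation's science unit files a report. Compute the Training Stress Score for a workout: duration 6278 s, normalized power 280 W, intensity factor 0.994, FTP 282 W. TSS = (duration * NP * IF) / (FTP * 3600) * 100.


Product = 6278 * 280 * 0.994 = 1747292.96
Base = 282 * 3600 = 1015200
TSS = 1747292.96 / 1015200 * 100 = 172.11

172.11 TSS


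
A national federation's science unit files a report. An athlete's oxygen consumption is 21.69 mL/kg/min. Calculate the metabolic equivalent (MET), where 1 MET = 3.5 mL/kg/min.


MET = VO2 / 3.5
= 21.69 / 3.5
= 6.2 METs

6.2 METs


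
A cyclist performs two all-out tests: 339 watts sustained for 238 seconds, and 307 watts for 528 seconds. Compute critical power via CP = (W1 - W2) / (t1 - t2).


W1 = P1 * t1 = 339 * 238 = 80682 J
W2 = P2 * t2 = 307 * 528 = 162096 J
CP = (80682 - 162096) / (238 - 528)
= 280.74 W

280.74 W


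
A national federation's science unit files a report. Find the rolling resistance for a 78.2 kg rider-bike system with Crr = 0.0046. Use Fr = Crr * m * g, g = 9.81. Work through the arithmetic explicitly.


m * g = 78.2 * 9.81 = 767.142 N
Fr = 0.0046 * 767.142 = 3.529 N

3.529 N


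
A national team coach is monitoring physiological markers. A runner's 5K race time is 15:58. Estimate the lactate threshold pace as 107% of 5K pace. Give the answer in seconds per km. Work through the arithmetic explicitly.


Total race time = 15*60 + 58 = 958 seconds
5K pace = 958 / 5 = 191.6 sec/km
LT pace = 191.6 * 1.07 = 205.01 sec/km

205.01 s/km


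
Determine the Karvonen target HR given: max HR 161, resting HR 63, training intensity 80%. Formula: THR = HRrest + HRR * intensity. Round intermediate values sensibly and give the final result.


HRR = HRmax - HRrest = 161 - 63 = 98
THR = 63 + 98 * 0.8
= 141.4 bpm

141.4 bpm


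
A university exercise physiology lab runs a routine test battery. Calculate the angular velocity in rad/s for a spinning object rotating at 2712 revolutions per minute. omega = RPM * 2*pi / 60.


omega = RPM * 2*pi / 60
= 2712 * 6.28318531 / 60
= 284.0 rad/s

284.0 rad/s


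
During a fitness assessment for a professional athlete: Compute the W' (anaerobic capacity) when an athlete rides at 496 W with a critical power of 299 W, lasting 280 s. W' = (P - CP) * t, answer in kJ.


Above-CP power = 197 W
Duration = 280 s
W' = 197 * 280 = 55160 J
Convert: 55160 / 1000 = 55.16 kJ

55.16 kJ


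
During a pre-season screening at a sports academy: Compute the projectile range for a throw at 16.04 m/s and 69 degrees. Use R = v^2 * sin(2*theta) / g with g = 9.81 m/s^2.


Two times the angle = 138 degrees
sin(138) = 0.669131
R = 257.2816 * 0.669131 / 9.81 = 17.549 m

17.549 m


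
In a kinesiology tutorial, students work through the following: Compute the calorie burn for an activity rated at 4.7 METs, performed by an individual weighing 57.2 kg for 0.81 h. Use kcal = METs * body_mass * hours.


Product of METs and mass = 4.7 * 57.2 = 268.84
Total kcal = 268.84 * 0.81 = 217.76 kcal

217.76 kcal


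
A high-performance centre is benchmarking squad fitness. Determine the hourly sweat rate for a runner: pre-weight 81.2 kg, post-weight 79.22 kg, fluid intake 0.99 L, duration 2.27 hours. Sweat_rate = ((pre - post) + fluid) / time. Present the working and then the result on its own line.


Mass lost = 81.2 - 79.22 = 1.98 kg
Add fluid consumed: 1.98 + 0.99 = 2.97 L total sweat
Sweat rate = 2.97 / 2.27 = 1.308 L/h

1.308 L/h


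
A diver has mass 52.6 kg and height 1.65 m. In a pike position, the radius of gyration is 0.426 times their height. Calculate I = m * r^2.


r = 0.426 * 1.65 = 0.7029 m
I = m * r^2 = 52.6 * 0.494068 = 25.988 kg*m^2

25.988 kg*m^2


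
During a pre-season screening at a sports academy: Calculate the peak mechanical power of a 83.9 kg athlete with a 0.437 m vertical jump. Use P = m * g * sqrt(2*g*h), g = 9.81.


First, sqrt(2gh) = sqrt(2 * 9.81 * 0.437)
= sqrt(8.57394) = 2.928129 m/s
Power = 83.9 * 9.81 * 2.928129 = 2410.02 W

2410.02 W


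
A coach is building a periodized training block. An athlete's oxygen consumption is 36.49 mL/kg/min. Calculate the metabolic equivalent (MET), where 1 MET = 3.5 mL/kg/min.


MET = VO2 / 3.5
= 36.49 / 3.5
= 10.43 METs

10.43 METs


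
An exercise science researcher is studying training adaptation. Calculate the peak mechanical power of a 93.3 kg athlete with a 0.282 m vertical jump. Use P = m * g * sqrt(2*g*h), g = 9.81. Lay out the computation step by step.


First, sqrt(2gh) = sqrt(2 * 9.81 * 0.282)
= sqrt(5.53284) = 2.352199 m/s
Power = 93.3 * 9.81 * 2.352199 = 2152.9 W

2152.9 W


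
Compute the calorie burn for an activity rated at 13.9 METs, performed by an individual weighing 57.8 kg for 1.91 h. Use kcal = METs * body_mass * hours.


Product of METs and mass = 13.9 * 57.8 = 803.42
Total kcal = 803.42 * 1.91 = 1534.53 kcal

1534.53 kcal


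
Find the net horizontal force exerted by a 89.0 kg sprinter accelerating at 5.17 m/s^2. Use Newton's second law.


Newton's second law: F = m * a
F = 89.0 * 5.17 = 460.13 N

460.13 N


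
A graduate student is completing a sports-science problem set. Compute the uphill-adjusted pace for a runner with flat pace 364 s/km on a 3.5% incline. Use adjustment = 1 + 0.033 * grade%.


Adjustment factor = 1 + 0.033 * 3.5 = 1.1155
Grade-adjusted pace = 364 * 1.1155 = 406.04 s/km

406.04 s/km


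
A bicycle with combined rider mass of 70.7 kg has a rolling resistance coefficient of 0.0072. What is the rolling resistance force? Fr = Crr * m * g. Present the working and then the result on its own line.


Fr = 0.0072 * 70.7 * 9.81
= 0.50904 * 9.81
= 4.994 N

4.994 N


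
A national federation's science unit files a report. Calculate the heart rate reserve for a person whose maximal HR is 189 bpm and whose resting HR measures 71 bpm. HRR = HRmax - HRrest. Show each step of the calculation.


HRmax = 189 bpm
HRrest = 71 bpm
HRR = 189 - 71 = 118 bpm

118 bpm


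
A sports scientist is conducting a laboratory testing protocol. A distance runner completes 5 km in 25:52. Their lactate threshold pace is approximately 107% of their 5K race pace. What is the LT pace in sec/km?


Convert to seconds: 25 min 52 s = 1552 s
Pace per km = 1552 / 5 = 310.4 s/km
LT pace = 310.4 * 1.07 = 332.13 s/km

332.13 s/km


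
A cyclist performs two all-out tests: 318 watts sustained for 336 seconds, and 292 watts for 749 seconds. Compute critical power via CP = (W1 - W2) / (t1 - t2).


W1 = P1 * t1 = 318 * 336 = 106848 J
W2 = P2 * t2 = 292 * 749 = 218708 J
CP = (106848 - 218708) / (336 - 749)
= 270.85 W

270.85 W


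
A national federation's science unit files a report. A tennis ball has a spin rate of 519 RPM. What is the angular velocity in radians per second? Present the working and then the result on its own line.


Convert RPM to rad/s: multiply by 2*pi and divide by 60
omega = 519 * 2 * pi / 60
= 54.35 rad/s

54.35 rad/s


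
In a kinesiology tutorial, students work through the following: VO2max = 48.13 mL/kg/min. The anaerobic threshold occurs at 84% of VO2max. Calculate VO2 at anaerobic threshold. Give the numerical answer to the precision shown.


AT fraction = 84 / 100 = 0.84
AT VO2 = 48.13 * 0.84
= 40.43 mL/kg/min

40.43 mL/kg/min
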